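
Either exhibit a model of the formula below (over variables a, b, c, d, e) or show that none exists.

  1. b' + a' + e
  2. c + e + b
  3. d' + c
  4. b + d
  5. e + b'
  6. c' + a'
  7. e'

The clause (e') is unit, so e = 0.
The clause (b') is unit, so b = 0.
The clause (c) is unit, so c = 1.
The clause (d) is unit, so d = 1.
The clause (a') is unit, so a = 0.
This assignment satisfies each clause.

a: 0; b: 0; c: 1; d: 1; e: 0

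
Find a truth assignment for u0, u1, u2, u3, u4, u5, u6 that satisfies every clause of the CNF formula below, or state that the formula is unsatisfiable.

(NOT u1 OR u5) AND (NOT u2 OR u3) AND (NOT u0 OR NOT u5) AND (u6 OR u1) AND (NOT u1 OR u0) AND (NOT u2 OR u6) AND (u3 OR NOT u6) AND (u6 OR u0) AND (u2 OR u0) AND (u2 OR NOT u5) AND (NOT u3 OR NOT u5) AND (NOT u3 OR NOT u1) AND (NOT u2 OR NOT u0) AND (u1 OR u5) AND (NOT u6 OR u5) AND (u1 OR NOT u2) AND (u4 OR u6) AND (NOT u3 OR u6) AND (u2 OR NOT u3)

UNSATISFIABLE

Branch on u1: set u1 = false.
The clause (u6) is unit, so u6 = true.
The clause (u3) is unit, so u3 = true.
The clause (NOT u5) is unit, so u5 = false.
That conflicts with the unit clause (u5).
Undo u1 and try u1 = true.
The clause (u5) is unit, so u5 = true.
The clause (NOT u0) is unit, so u0 = false.
That conflicts with the unit clause (u0).
Neither u1 = true nor u1 = false works.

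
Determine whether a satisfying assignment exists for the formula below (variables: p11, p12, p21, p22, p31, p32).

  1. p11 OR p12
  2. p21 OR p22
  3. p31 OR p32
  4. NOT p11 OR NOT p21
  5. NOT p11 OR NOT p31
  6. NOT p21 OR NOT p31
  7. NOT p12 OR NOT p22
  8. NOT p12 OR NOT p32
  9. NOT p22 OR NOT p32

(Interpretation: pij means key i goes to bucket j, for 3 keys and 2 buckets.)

No, unsatisfiable

Try p11 = true.
The clause (NOT p21) is unit, so p21 = false.
The clause (p22) is unit, so p22 = true.
The clause (NOT p31) is unit, so p31 = false.
The clause (p32) is unit, so p32 = true.
Now (NOT p32) is unsatisfied and unit — conflict.
Backtrack on p11: now try p11 = false.
The clause (p12) is unit, so p12 = true.
The clause (NOT p22) is unit, so p22 = false.
The clause (p21) is unit, so p21 = true.
The clause (NOT p31) is unit, so p31 = false.
The clause (p32) is unit, so p32 = true.
Now (NOT p32) is unsatisfied and unit — conflict.
Either choice for p11 ends in contradiction.
No assignment satisfies every clause.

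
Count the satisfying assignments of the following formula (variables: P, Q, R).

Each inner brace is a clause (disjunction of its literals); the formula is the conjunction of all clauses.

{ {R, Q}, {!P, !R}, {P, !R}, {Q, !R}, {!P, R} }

There are 2^3 = 8 truth assignments over (P, Q, R).
Check each against the 5 clauses (columns in the order P, Q, R):
  F F F  ✗ fails (R || Q)
  F F T  ✗ fails (P || !R)
  F T F  ✓ satisfies all
  F T T  ✗ fails (P || !R)
  T F F  ✗ fails (R || Q)
  T F T  ✗ fails (!P || !R)
  T T F  ✗ fails (!P || R)
  T T T  ✗ fails (!P || !R)
1 of the 8 rows is a model.

1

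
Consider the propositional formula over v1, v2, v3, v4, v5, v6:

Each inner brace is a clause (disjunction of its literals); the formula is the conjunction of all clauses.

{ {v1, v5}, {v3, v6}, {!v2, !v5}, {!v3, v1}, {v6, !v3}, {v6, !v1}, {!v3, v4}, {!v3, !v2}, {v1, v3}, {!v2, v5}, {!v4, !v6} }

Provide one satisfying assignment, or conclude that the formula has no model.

v1: true, v2: false, v3: false, v4: false, v5: false, v6: true

Suppose v1 = true.
Unit clause (v6) forces v6 = true.
Unit clause (!v4) forces v4 = false.
Unit clause (!v3) forces v3 = false.
Suppose v2 = false.
All clauses hold; v5 can take either value.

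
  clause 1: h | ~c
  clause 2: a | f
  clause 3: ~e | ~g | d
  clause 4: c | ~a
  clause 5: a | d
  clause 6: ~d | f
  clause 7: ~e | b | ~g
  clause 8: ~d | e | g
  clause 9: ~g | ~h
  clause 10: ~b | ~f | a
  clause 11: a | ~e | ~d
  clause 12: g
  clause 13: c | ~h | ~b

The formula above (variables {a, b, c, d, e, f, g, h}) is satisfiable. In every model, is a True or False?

Suppose a = 1.
(c) alone gives c = 1.
(h) alone gives h = 1.
(~g) alone gives g = 0.
Now (g) is unsatisfied and unit — conflict.
So every satisfying assignment has a = False.

False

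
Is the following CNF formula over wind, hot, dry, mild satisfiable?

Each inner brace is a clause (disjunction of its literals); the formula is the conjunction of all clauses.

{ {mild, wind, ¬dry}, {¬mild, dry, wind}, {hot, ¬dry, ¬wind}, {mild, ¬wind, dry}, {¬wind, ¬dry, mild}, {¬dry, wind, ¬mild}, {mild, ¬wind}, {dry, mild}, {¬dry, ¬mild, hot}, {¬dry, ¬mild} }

Satisfiable

Try mild = True.
(¬dry) alone gives dry = False.
(wind) alone gives wind = True.
No clause remains; hot is free.
A satisfying assignment: wind ↦ True, hot ↦ False, dry ↦ False, mild ↦ True.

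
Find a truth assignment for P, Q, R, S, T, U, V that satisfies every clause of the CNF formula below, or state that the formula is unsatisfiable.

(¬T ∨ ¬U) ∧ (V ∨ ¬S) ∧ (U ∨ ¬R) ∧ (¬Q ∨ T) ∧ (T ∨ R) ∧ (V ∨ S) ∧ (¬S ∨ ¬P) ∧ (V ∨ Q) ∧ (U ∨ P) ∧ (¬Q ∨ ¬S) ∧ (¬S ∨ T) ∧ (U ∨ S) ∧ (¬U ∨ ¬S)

Try T = False.
From the singleton clause (¬Q), Q = False.
From the singleton clause (R), R = True.
From the singleton clause (U), U = True.
From the singleton clause (V), V = True.
From the singleton clause (¬S), S = False.
No clause remains; P is free.

P ↦ False,  Q ↦ False,  R ↦ True,  S ↦ False,  T ↦ False,  U ↦ True,  V ↦ True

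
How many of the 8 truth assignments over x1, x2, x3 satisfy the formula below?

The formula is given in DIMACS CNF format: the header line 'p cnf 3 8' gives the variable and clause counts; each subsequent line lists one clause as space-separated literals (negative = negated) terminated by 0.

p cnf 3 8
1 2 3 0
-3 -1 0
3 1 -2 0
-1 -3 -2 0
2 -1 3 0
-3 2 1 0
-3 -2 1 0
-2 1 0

There are 2^3 = 8 truth assignments over (x1, x2, x3).
Check each against the 8 clauses (columns in the order x1, x2, x3):
  F F F  ✗ fails (x1 ∨ x2 ∨ x3)
  F F T  ✗ fails (¬x3 ∨ x2 ∨ x1)
  F T F  ✗ fails (x3 ∨ x1 ∨ ¬x2)
  F T T  ✗ fails (¬x3 ∨ ¬x2 ∨ x1)
  T F F  ✗ fails (x2 ∨ ¬x1 ∨ x3)
  T F T  ✗ fails (¬x3 ∨ ¬x1)
  T T F  ✓ satisfies all
  T T T  ✗ fails (¬x3 ∨ ¬x1)
1 of the 8 rows is a model.

1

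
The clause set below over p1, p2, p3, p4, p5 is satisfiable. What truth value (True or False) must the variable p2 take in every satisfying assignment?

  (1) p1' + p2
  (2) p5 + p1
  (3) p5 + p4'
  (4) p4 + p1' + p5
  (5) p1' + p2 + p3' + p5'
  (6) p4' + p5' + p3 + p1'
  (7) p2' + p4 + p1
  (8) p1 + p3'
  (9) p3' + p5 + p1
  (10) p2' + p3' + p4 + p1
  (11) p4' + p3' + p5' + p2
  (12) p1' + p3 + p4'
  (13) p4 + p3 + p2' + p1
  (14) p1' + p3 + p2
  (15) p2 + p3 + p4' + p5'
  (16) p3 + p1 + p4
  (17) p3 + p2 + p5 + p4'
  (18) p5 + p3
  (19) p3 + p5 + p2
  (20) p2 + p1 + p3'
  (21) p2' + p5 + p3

True

Suppose p2 = 0.
From the singleton clause (p1'), p1 = 0.
From the singleton clause (p5), p5 = 1.
From the singleton clause (p3'), p3 = 0.
From the singleton clause (p4'), p4 = 0.
Now (p4) is unsatisfied and unit — conflict.
So every satisfying assignment has p2 = True.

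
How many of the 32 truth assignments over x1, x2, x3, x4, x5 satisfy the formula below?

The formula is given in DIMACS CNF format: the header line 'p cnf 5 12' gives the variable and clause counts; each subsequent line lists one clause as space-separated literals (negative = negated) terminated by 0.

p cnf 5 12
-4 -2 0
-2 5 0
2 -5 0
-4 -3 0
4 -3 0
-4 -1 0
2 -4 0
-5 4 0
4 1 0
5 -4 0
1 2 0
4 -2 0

There are 2^5 = 32 truth assignments over (x1, x2, x3, x4, x5).
Split on x4. With x4 = True, the clauses containing x4 are satisfied and ¬x4 drops from the rest; 0 of the 2^4 = 16 assignments to the other variables satisfy what remains.
With x4 = False, by the same count on the reduced clause set, 1 assignment works.
(One model: x1=T, x2=F, x3=F, x4=F, x5=F.)
Total: 0 + 1 = 1.

1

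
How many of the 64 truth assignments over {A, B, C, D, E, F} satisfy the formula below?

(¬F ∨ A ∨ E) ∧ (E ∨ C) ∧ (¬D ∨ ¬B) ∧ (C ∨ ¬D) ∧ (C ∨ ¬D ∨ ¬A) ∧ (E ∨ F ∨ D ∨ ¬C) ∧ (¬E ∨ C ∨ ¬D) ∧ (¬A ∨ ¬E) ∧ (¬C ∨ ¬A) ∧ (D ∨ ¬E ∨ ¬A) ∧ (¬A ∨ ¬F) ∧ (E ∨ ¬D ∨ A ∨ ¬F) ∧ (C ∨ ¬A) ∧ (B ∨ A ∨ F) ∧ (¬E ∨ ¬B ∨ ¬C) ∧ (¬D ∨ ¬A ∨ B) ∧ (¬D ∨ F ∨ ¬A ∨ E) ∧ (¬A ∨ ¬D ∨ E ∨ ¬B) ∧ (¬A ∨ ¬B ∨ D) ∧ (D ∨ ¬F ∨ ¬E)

2

There are 2^6 = 64 truth assignments over (A, B, C, D, E, F).
Split on F. With F = True, the clauses containing F are satisfied and ¬F drops from the rest; 1 of the 2^5 = 32 assignments to the other variables satisfy what remains.
With F = False, by the same count on the reduced clause set, 1 assignment works.
(One model: A=F, B=F, C=T, D=T, E=T, F=T.)
Total: 1 + 1 = 2.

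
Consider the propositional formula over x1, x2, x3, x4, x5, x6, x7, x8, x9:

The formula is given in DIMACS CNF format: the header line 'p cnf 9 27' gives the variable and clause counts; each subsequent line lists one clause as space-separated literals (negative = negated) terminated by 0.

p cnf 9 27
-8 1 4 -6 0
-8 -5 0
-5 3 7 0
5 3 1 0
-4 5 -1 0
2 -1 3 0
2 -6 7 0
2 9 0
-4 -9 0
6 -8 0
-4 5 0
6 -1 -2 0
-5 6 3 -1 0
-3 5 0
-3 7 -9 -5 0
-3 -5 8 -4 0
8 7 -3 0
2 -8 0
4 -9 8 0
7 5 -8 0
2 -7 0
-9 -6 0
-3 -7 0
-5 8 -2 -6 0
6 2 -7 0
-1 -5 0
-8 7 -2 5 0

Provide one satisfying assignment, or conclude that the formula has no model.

Suppose x8 = False.
Suppose x2 = True.
Suppose x4 = True.
From the singleton clause (¬x9), x9 = False.
From the singleton clause (x5), x5 = True.
From the singleton clause (¬x3), x3 = False.
From the singleton clause (x7), x7 = True.
From the singleton clause (¬x6), x6 = False.
From the singleton clause (¬x1), x1 = False.
Every clause now holds.

x1: False,  x2: True,  x3: False,  x4: True,  x5: True,  x6: False,  x7: True,  x8: False,  x9: False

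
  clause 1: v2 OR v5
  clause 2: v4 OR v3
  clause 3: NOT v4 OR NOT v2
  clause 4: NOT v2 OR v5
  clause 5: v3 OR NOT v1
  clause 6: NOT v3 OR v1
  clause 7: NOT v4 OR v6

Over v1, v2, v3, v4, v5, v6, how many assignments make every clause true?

There are 2^6 = 64 truth assignments over (v1, v2, v3, v4, v5, v6).
Split on v1. With v1 = true, the clauses containing v1 are satisfied and NOT v1 drops from the rest; 5 of the 2^5 = 32 assignments to the other variables satisfy what remains.
With v1 = false, by the same count on the reduced clause set, 1 assignment works.
Total: 5 + 1 = 6.

6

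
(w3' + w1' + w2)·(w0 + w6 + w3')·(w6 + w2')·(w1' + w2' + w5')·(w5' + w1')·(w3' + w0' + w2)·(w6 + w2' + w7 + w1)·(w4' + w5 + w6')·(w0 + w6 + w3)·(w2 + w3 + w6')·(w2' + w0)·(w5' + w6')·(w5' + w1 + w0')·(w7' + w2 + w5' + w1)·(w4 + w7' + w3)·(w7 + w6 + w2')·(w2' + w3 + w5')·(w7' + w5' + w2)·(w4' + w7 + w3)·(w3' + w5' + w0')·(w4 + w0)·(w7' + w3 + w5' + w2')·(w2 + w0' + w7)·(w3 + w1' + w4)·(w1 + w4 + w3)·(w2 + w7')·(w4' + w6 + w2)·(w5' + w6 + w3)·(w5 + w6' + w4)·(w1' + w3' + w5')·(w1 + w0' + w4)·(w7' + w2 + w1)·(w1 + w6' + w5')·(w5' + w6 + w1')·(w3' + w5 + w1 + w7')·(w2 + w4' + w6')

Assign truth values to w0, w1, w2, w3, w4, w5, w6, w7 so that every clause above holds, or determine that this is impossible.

UNSATISFIABLE

Case w6 = 1:
(w5') alone gives w5 = 0.
(w4') alone gives w4 = 0.
That conflicts with the unit clause (w4).
That branch fails; take w6 = 0 instead.
(w2') alone gives w2 = 0.
(w7') alone gives w7 = 0.
(w0') alone gives w0 = 0.
(w3') alone gives w3 = 0.
That conflicts with the unit clause (w3).
Both values of w6 lead to a conflict.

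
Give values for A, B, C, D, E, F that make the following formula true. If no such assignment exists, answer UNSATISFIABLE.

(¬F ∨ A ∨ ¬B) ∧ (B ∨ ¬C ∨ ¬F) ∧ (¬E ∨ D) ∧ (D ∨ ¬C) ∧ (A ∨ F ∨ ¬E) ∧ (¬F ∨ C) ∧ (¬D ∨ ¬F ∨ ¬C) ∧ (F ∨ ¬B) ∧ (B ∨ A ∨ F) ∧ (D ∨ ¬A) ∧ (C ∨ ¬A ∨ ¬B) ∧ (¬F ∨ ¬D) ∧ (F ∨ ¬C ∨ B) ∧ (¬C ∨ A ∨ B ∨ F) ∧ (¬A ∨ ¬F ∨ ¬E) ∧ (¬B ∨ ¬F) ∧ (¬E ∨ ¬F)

Case E = False:
Case D = True:
(¬F) alone gives F = False.
(¬B) alone gives B = False.
(A) alone gives A = True.
(¬C) alone gives C = False.
This assignment satisfies each clause.

A ↦ True, B ↦ False, C ↦ False, D ↦ True, E ↦ False, F ↦ False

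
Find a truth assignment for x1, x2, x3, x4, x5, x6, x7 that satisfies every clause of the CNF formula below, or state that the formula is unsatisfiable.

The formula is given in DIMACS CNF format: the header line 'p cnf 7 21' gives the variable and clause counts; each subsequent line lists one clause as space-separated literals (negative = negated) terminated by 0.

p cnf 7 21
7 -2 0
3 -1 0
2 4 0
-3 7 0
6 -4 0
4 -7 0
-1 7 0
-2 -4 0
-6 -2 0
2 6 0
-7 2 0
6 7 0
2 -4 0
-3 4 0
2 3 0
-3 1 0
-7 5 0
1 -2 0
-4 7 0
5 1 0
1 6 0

UNSATISFIABLE

Suppose x7 = True.
Unit clause (x4) forces x4 = True.
Unit clause (x6) forces x6 = True.
Unit clause (¬x2) forces x2 = False.
Now (x2) is unsatisfied and unit — conflict.
Undo x7 and try x7 = False.
Unit clause (¬x2) forces x2 = False.
Unit clause (x4) forces x4 = True.
Now (¬x4) is unsatisfied and unit — conflict.
Neither x7 = True nor x7 = False works.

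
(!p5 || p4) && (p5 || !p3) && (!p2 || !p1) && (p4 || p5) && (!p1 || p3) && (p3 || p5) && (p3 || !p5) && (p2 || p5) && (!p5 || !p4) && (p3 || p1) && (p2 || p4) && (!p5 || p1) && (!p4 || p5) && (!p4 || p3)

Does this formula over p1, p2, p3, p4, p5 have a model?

Unsatisfiable

Branch on p5: set p5 = false.
(!p3) alone gives p3 = false.
But (p3) is also a unit clause — contradiction.
Undo p5 and try p5 = true.
(p4) alone gives p4 = true.
But (!p4) is also a unit clause — contradiction.
Both values of p5 lead to a conflict.
No assignment satisfies every clause.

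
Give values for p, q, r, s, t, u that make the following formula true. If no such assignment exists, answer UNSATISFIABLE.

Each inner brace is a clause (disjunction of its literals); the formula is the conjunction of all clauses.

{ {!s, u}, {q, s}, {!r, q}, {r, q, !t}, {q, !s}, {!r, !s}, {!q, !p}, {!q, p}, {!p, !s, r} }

Branch on s: set s = false.
The clause (q) is unit, so q = true.
The clause (!p) is unit, so p = false.
But (p) is also a unit clause — contradiction.
Undo s and try s = true.
The clause (u) is unit, so u = true.
The clause (q) is unit, so q = true.
The clause (!r) is unit, so r = false.
The clause (!p) is unit, so p = false.
But (p) is also a unit clause — contradiction.
Neither s = true nor s = false works.

UNSATISFIABLE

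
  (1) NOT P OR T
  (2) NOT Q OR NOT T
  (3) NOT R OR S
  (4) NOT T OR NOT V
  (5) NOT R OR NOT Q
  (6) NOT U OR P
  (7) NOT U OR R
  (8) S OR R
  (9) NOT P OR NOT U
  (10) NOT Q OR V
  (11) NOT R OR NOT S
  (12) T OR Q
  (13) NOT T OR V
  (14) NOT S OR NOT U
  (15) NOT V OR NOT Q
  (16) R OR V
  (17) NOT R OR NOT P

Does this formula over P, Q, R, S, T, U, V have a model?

Branch on P: set P = false.
From the singleton clause (NOT U), U = false.
Branch on Q: set Q = false.
From the singleton clause (T), T = true.
From the singleton clause (NOT V), V = false.
That conflicts with the unit clause (V).
Backtrack on Q: now try Q = true.
From the singleton clause (NOT T), T = false.
From the singleton clause (NOT R), R = false.
From the singleton clause (S), S = true.
From the singleton clause (V), V = true.
That conflicts with the unit clause (NOT V).
Both values of Q lead to a conflict.
Backtrack on P: now try P = true.
From the singleton clause (T), T = true.
From the singleton clause (NOT Q), Q = false.
From the singleton clause (NOT V), V = false.
That conflicts with the unit clause (V).
Both values of P lead to a conflict.
No assignment satisfies every clause.

No, unsatisfiable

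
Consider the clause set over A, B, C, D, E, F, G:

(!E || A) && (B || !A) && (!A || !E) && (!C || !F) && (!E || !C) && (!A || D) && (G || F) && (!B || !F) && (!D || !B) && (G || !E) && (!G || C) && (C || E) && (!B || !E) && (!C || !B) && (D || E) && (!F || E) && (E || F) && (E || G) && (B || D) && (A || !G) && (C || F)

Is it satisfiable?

No

Case E = false:
Unit clause (C) forces C = true.
Unit clause (!F) forces F = false.
But (F) is also a unit clause — contradiction.
So E must be the other value — set E = true.
Unit clause (A) forces A = true.
But (!A) is also a unit clause — contradiction.
Both values of E lead to a conflict.
No assignment satisfies every clause.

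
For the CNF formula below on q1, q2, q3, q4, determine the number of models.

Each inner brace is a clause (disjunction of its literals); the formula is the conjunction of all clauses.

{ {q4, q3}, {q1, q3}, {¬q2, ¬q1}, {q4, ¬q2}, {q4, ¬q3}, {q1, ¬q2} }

There are 2^4 = 16 truth assignments over (q1, q2, q3, q4).
Check each against the 6 clauses (columns in the order q1, q2, q3, q4):
  F F F F  ✗ fails (q4 ∨ q3)
  F F F T  ✗ fails (q1 ∨ q3)
  F F T F  ✗ fails (q4 ∨ ¬q3)
  F F T T  ✓ satisfies all
  F T F F  ✗ fails (q4 ∨ q3)
  F T F T  ✗ fails (q1 ∨ q3)
  F T T F  ✗ fails (q4 ∨ ¬q2)
  F T T T  ✗ fails (q1 ∨ ¬q2)
  T F F F  ✗ fails (q4 ∨ q3)
  T F F T  ✓ satisfies all
  T F T F  ✗ fails (q4 ∨ ¬q3)
  T F T T  ✓ satisfies all
  T T F F  ✗ fails (q4 ∨ q3)
  T T F T  ✗ fails (¬q2 ∨ ¬q1)
  T T T F  ✗ fails (¬q2 ∨ ¬q1)
  T T T T  ✗ fails (¬q2 ∨ ¬q1)
3 of the 16 rows are models.

3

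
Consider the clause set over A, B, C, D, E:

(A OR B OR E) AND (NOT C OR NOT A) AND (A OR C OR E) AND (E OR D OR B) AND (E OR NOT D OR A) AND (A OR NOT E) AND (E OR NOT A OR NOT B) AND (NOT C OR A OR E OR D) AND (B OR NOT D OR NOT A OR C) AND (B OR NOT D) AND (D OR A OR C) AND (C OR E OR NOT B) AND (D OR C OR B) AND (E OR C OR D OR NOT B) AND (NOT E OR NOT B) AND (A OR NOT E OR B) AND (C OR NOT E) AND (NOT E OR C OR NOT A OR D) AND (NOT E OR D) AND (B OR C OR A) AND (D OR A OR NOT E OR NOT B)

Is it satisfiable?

Unsatisfiable

Case C = false:
Unit clause (NOT E) forces E = false.
Unit clause (A) forces A = true.
Unit clause (NOT B) forces B = false.
Unit clause (D) forces D = true.
That conflicts with the unit clause (NOT D).
So C must be the other value — set C = true.
Unit clause (NOT A) forces A = false.
Unit clause (NOT E) forces E = false.
Unit clause (B) forces B = true.
Unit clause (NOT D) forces D = false.
That conflicts with the unit clause (D).
Both values of C lead to a conflict.
No assignment satisfies every clause.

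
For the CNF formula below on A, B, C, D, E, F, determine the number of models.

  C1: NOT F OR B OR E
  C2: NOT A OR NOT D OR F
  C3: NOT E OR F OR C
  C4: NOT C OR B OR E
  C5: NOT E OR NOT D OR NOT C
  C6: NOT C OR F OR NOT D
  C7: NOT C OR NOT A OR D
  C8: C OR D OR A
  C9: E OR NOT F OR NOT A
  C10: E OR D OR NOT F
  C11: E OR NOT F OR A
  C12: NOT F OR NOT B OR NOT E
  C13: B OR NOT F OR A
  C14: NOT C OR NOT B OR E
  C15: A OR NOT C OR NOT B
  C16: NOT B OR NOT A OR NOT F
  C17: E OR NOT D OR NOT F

7

There are 2^6 = 64 truth assignments over (A, B, C, D, E, F).
Split on E. With E = true, the clauses containing E are satisfied and NOT E drops from the rest; 3 of the 2^5 = 32 assignments to the other variables satisfy what remains.
With E = false, by the same count on the reduced clause set, 4 assignments work.
Total: 3 + 4 = 7.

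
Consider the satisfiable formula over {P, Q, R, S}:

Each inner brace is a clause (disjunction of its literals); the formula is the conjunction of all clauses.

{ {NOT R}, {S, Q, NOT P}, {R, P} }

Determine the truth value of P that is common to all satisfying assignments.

Suppose P = false.
Unit clause (NOT R) forces R = false.
Now (R) is unsatisfied and unit — conflict.
So every satisfying assignment has P = True.

True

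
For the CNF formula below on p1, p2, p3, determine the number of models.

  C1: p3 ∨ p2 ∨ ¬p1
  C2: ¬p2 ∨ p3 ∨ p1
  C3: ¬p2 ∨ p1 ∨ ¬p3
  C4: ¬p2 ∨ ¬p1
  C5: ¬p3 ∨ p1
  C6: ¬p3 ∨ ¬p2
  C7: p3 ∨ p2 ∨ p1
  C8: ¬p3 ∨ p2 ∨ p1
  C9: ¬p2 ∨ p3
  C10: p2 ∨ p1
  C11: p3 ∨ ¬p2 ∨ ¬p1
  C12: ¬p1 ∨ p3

There are 2^3 = 8 truth assignments over (p1, p2, p3).
Split on p1. With p1 = True, the clauses containing p1 are satisfied and ¬p1 drops from the rest; 1 of the 2^2 = 4 assignments to the other variables satisfy what remains.
With p1 = False, by the same count on the reduced clause set, 0 assignments work.
(One model: p1=T, p2=F, p3=T.)
Total: 1 + 0 = 1.

1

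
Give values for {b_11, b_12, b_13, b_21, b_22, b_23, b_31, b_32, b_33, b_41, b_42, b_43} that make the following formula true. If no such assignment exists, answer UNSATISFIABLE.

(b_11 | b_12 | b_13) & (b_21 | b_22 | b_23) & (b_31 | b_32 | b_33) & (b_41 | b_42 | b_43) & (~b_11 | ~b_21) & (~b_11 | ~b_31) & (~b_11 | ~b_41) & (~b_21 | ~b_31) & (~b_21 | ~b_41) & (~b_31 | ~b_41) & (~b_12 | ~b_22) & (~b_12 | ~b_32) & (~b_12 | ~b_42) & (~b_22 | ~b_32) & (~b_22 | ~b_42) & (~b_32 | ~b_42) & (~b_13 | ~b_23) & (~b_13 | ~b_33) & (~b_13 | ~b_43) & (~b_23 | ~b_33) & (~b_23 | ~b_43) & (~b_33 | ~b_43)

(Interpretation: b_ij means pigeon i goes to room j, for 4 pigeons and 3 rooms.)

Branch on b_11: set b_11 = 0.
Branch on b_12: set b_12 = 1.
The clause (~b_22) is unit, so b_22 = 0.
The clause (~b_32) is unit, so b_32 = 0.
The clause (~b_42) is unit, so b_42 = 0.
Branch on b_21: set b_21 = 1.
The clause (~b_31) is unit, so b_31 = 0.
The clause (b_33) is unit, so b_33 = 1.
The clause (~b_41) is unit, so b_41 = 0.
The clause (b_43) is unit, so b_43 = 1.
But (~b_43) is also a unit clause — contradiction.
That branch fails; take b_21 = 0 instead.
The clause (b_23) is unit, so b_23 = 1.
The clause (~b_13) is unit, so b_13 = 0.
The clause (~b_33) is unit, so b_33 = 0.
The clause (b_31) is unit, so b_31 = 1.
The clause (~b_41) is unit, so b_41 = 0.
The clause (b_43) is unit, so b_43 = 1.
But (~b_43) is also a unit clause — contradiction.
Either choice for b_21 ends in contradiction.
That branch fails; take b_12 = 0 instead.
The clause (b_13) is unit, so b_13 = 1.
The clause (~b_23) is unit, so b_23 = 0.
The clause (~b_33) is unit, so b_33 = 0.
The clause (~b_43) is unit, so b_43 = 0.
Branch on b_21: set b_21 = 1.
The clause (~b_31) is unit, so b_31 = 0.
The clause (b_32) is unit, so b_32 = 1.
The clause (~b_41) is unit, so b_41 = 0.
The clause (b_42) is unit, so b_42 = 1.
But (~b_42) is also a unit clause — contradiction.
That branch fails; take b_21 = 0 instead.
The clause (b_22) is unit, so b_22 = 1.
The clause (~b_32) is unit, so b_32 = 0.
The clause (b_31) is unit, so b_31 = 1.
The clause (~b_41) is unit, so b_41 = 0.
The clause (b_42) is unit, so b_42 = 1.
But (~b_42) is also a unit clause — contradiction.
Either choice for b_21 ends in contradiction.
Either choice for b_12 ends in contradiction.
That branch fails; take b_11 = 1 instead.
The clause (~b_21) is unit, so b_21 = 0.
The clause (~b_31) is unit, so b_31 = 0.
The clause (~b_41) is unit, so b_41 = 0.
Branch on b_22: set b_22 = 1.
The clause (~b_12) is unit, so b_12 = 0.
The clause (~b_32) is unit, so b_32 = 0.
The clause (b_33) is unit, so b_33 = 1.
The clause (~b_42) is unit, so b_42 = 0.
The clause (b_43) is unit, so b_43 = 1.
But (~b_43) is also a unit clause — contradiction.
That branch fails; take b_22 = 0 instead.
The clause (b_23) is unit, so b_23 = 1.
The clause (~b_13) is unit, so b_13 = 0.
The clause (~b_33) is unit, so b_33 = 0.
The clause (b_32) is unit, so b_32 = 1.
The clause (~b_12) is unit, so b_12 = 0.
The clause (~b_42) is unit, so b_42 = 0.
The clause (b_43) is unit, so b_43 = 1.
But (~b_43) is also a unit clause — contradiction.
Either choice for b_22 ends in contradiction.
Either choice for b_11 ends in contradiction.

UNSATISFIABLE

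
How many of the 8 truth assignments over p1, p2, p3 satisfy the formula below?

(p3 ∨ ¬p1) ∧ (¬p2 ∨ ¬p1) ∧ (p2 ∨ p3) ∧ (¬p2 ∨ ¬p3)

3

There are 2^3 = 8 truth assignments over (p1, p2, p3).
Check each against the 4 clauses (columns in the order p1, p2, p3):
  F F F  ✗ fails (p2 ∨ p3)
  F F T  ✓ satisfies all
  F T F  ✓ satisfies all
  F T T  ✗ fails (¬p2 ∨ ¬p3)
  T F F  ✗ fails (p3 ∨ ¬p1)
  T F T  ✓ satisfies all
  T T F  ✗ fails (p3 ∨ ¬p1)
  T T T  ✗ fails (¬p2 ∨ ¬p1)
3 of the 8 rows are models.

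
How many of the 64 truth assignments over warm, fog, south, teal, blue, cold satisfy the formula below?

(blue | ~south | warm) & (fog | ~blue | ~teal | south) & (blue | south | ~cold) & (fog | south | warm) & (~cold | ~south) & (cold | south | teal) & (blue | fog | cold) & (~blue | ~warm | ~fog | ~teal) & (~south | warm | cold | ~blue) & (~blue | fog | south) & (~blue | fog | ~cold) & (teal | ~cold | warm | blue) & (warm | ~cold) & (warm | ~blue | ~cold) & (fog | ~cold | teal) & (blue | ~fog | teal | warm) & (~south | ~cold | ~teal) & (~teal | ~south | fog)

8

There are 2^6 = 64 truth assignments over (warm, fog, south, teal, blue, cold).
Split on south. With south = 1, the clauses containing south are satisfied and ~south drops from the rest; 4 of the 2^5 = 32 assignments to the other variables satisfy what remains.
With south = 0, by the same count on the reduced clause set, 4 assignments work.
(One model: warm=F, fog=T, south=F, teal=T, blue=F, cold=F.)
Total: 4 + 4 = 8.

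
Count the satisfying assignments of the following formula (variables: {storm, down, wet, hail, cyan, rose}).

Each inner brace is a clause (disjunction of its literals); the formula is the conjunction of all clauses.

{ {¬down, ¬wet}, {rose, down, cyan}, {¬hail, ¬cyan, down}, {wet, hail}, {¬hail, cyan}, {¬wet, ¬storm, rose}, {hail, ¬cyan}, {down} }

There are 2^6 = 64 truth assignments over (storm, down, wet, hail, cyan, rose).
Split on hail. With hail = True, the clauses containing hail are satisfied and ¬hail drops from the rest; 4 of the 2^5 = 32 assignments to the other variables satisfy what remains.
With hail = False, by the same count on the reduced clause set, 0 assignments work.
(One model: storm=F, down=T, wet=F, hail=T, cyan=T, rose=F.)
Total: 4 + 0 = 4.

4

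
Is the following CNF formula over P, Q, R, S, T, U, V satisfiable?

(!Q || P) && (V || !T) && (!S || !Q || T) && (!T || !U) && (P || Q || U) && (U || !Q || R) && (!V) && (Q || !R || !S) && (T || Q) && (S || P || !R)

(!V) alone gives V = false.
(!T) alone gives T = false.
(Q) alone gives Q = true.
(P) alone gives P = true.
(!S) alone gives S = false.
Try U = false.
(R) alone gives R = true.
All clauses are satisfied.
A satisfying assignment: P ↦ true, Q ↦ true, R ↦ true, S ↦ false, T ↦ false, U ↦ false, V ↦ false.

Yes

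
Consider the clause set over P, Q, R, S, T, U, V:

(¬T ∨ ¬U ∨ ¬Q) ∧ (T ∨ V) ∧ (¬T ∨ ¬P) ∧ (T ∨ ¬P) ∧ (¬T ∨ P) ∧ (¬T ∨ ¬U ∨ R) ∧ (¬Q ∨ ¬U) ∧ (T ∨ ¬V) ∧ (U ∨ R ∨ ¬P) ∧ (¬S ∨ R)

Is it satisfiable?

Branch on T: set T = True.
(¬P) alone gives P = False.
Now (P) is unsatisfied and unit — conflict.
That branch fails; take T = False instead.
(V) alone gives V = True.
Now (¬V) is unsatisfied and unit — conflict.
Both values of T lead to a conflict.
No assignment satisfies every clause.

Unsatisfiable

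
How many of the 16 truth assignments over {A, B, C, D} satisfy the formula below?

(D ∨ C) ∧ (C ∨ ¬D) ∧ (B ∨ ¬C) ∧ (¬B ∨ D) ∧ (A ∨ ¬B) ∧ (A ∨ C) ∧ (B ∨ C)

1

There are 2^4 = 16 truth assignments over (A, B, C, D).
Check each against the 7 clauses (columns in the order A, B, C, D):
  F F F F  ✗ fails (D ∨ C)
  F F F T  ✗ fails (C ∨ ¬D)
  F F T F  ✗ fails (B ∨ ¬C)
  F F T T  ✗ fails (B ∨ ¬C)
  F T F F  ✗ fails (D ∨ C)
  F T F T  ✗ fails (C ∨ ¬D)
  F T T F  ✗ fails (¬B ∨ D)
  F T T T  ✗ fails (A ∨ ¬B)
  T F F F  ✗ fails (D ∨ C)
  T F F T  ✗ fails (C ∨ ¬D)
  T F T F  ✗ fails (B ∨ ¬C)
  T F T T  ✗ fails (B ∨ ¬C)
  T T F F  ✗ fails (D ∨ C)
  T T F T  ✗ fails (C ∨ ¬D)
  T T T F  ✗ fails (¬B ∨ D)
  T T T T  ✓ satisfies all
1 of the 16 rows is a model.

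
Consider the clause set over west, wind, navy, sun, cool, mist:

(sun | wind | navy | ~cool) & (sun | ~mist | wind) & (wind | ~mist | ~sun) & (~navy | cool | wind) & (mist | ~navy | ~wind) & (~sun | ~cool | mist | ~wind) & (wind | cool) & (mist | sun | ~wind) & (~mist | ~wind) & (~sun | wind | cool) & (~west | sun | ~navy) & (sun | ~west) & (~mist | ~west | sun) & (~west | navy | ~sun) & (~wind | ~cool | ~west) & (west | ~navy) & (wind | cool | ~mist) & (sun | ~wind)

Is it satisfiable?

Satisfiable

Suppose wind = 1.
The clause (~mist) is unit, so mist = 0.
The clause (~navy) is unit, so navy = 0.
The clause (sun) is unit, so sun = 1.
The clause (~cool) is unit, so cool = 0.
The clause (~west) is unit, so west = 0.
All clauses are satisfied.
A satisfying assignment: west ↦ 0,  wind ↦ 1,  navy ↦ 0,  sun ↦ 1,  cool ↦ 0,  mist ↦ 0.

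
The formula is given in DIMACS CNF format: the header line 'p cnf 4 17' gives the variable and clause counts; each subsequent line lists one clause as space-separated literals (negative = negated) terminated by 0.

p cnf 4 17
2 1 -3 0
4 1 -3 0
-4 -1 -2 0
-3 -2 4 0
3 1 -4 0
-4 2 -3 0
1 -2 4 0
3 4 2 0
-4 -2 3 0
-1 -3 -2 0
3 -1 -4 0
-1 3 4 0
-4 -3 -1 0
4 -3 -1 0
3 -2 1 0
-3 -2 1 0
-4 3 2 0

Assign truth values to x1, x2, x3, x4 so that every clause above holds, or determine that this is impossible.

UNSATISFIABLE

Try x2 = True.
Try x4 = False.
From the singleton clause (¬x3), x3 = False.
From the singleton clause (x1), x1 = True.
Now (¬x1) is unsatisfied and unit — conflict.
Undo x4 and try x4 = True.
From the singleton clause (¬x1), x1 = False.
From the singleton clause (x3), x3 = True.
Now (¬x3) is unsatisfied and unit — conflict.
Neither x4 = True nor x4 = False works.
Undo x2 and try x2 = False.
Try x1 = True.
Try x4 = False.
From the singleton clause (x3), x3 = True.
Now (¬x3) is unsatisfied and unit — conflict.
Undo x4 and try x4 = True.
From the singleton clause (¬x3), x3 = False.
Now (x3) is unsatisfied and unit — conflict.
Neither x4 = True nor x4 = False works.
Undo x1 and try x1 = False.
From the singleton clause (¬x3), x3 = False.
From the singleton clause (¬x4), x4 = False.
Now (x4) is unsatisfied and unit — conflict.
Neither x1 = True nor x1 = False works.
Neither x2 = True nor x2 = False works.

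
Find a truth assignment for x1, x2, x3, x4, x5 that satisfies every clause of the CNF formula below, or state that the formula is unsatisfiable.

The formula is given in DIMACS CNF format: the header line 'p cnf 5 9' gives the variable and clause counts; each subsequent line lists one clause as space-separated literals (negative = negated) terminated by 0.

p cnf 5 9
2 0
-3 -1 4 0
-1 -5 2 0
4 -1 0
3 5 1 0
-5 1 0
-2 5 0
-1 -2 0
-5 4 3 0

The clause (x2) is unit, so x2 = True.
The clause (x5) is unit, so x5 = True.
The clause (x1) is unit, so x1 = True.
Now (¬x1) is unsatisfied and unit — conflict.

UNSATISFIABLE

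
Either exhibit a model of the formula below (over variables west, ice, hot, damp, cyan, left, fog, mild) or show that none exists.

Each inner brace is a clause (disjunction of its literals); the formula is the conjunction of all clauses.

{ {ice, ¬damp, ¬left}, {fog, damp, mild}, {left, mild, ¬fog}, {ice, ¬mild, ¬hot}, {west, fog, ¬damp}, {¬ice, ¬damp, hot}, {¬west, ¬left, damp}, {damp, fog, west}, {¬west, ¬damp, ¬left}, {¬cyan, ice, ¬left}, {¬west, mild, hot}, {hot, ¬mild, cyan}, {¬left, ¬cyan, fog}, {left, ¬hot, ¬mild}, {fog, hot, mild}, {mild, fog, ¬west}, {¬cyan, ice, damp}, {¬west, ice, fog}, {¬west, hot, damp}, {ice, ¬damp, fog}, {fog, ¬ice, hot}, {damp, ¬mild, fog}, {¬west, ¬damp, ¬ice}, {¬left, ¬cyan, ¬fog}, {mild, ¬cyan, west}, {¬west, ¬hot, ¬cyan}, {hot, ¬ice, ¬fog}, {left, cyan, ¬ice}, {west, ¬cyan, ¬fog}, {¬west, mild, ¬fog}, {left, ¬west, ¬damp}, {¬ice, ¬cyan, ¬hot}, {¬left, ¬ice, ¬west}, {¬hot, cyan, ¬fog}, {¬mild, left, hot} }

west=False; ice=False; hot=False; damp=False; cyan=False; left=True; fog=True; mild=False

Try ice = False.
Try damp = False.
The clause (¬cyan) is unit, so cyan = False.
Try fog = True.
The clause (¬hot) is unit, so hot = False.
The clause (¬mild) is unit, so mild = False.
The clause (left) is unit, so left = True.
The clause (¬west) is unit, so west = False.
Every clause now holds.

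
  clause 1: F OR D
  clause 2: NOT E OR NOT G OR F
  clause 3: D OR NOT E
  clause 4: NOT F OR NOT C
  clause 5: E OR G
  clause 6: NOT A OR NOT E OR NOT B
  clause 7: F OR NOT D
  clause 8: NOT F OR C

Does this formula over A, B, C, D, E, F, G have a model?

Unsatisfiable

Case F = true:
Unit clause (NOT C) forces C = false.
That conflicts with the unit clause (C).
That branch fails; take F = false instead.
Unit clause (D) forces D = true.
That conflicts with the unit clause (NOT D).
Either choice for F ends in contradiction.
No assignment satisfies every clause.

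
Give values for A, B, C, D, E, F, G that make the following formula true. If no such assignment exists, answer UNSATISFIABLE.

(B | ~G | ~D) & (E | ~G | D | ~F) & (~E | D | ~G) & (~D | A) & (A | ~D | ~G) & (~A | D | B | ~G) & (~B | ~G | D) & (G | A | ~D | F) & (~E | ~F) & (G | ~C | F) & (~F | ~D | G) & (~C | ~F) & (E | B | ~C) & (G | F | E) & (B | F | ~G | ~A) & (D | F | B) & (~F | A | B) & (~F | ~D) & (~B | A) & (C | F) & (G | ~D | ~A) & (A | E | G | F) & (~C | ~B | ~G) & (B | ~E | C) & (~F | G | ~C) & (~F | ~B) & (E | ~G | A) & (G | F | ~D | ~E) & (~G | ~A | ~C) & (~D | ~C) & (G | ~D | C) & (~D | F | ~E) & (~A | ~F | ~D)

Suppose D = 0.
Suppose E = 0.
Suppose G = 0.
From the singleton clause (F), F = 1.
From the singleton clause (~C), C = 0.
From the singleton clause (~B), B = 0.
From the singleton clause (A), A = 1.
All clauses are satisfied.

A: 1,  B: 0,  C: 0,  D: 0,  E: 0,  F: 1,  G: 0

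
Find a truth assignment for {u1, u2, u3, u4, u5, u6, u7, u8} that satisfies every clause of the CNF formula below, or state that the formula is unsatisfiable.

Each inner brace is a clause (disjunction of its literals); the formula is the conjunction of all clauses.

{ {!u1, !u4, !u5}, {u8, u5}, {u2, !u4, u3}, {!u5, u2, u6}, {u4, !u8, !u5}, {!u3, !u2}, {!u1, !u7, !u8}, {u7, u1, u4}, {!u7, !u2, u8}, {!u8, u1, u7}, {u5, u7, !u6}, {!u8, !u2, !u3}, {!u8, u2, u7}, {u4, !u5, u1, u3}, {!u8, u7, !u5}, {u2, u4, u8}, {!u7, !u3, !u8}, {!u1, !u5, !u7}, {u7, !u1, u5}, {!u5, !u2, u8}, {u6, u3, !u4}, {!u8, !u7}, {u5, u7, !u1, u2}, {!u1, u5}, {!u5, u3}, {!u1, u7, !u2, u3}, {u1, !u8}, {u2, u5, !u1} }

u1 ↦ false, u2 ↦ false, u3 ↦ true, u4 ↦ true, u5 ↦ true, u6 ↦ true, u7 ↦ false, u8 ↦ false

Suppose u8 = false.
(u5) alone gives u5 = true.
(!u2) alone gives u2 = false.
(u6) alone gives u6 = true.
(u4) alone gives u4 = true.
(!u1) alone gives u1 = false.
(u3) alone gives u3 = true.
Every clause is now satisfied; u7 is unconstrained.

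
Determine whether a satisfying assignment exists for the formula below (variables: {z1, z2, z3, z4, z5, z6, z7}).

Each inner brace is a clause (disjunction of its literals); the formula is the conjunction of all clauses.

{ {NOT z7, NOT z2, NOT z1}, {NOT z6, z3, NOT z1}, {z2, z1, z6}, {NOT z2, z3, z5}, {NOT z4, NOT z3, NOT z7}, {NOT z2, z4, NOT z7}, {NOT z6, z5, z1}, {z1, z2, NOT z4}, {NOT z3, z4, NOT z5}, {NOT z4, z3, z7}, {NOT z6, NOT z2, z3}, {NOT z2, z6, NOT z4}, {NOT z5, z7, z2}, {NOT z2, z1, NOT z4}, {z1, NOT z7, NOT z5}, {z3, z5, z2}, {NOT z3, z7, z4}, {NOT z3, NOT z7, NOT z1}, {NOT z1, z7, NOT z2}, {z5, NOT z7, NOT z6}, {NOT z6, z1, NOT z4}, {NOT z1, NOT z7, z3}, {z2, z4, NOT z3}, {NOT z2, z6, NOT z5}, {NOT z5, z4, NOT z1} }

Suppose z7 = false.
Suppose z4 = true.
From the singleton clause (z3), z3 = true.
Suppose z1 = true.
From the singleton clause (NOT z2), z2 = false.
From the singleton clause (NOT z5), z5 = false.
All clauses hold; z6 can take either value.
A satisfying assignment: z1 ↦ true, z2 ↦ false, z3 ↦ true, z4 ↦ true, z5 ↦ false, z6 ↦ true, z7 ↦ false.

Yes, satisfiable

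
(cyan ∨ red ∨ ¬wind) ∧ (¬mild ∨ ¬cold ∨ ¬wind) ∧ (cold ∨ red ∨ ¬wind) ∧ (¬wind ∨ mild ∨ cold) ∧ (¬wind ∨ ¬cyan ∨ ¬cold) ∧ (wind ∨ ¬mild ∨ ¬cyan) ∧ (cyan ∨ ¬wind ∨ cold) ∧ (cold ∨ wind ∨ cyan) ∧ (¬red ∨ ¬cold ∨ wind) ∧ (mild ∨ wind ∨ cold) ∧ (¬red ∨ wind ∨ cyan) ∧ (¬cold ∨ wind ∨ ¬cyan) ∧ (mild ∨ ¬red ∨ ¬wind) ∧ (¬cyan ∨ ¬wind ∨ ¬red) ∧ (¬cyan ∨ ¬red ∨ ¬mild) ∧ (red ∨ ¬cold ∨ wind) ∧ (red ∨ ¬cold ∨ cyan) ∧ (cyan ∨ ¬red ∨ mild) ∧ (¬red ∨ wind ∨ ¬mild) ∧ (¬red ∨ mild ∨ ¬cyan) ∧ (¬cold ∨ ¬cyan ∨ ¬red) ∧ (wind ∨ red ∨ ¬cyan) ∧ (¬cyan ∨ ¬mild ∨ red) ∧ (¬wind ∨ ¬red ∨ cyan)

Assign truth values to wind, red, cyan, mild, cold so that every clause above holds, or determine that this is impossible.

Branch on cyan: set cyan = True.
Branch on wind: set wind = False.
Unit clause (¬mild) forces mild = False.
Unit clause (cold) forces cold = True.
That conflicts with the unit clause (¬cold).
Undo wind and try wind = True.
Unit clause (¬cold) forces cold = False.
Unit clause (red) forces red = True.
That conflicts with the unit clause (¬red).
Neither wind = True nor wind = False works.
Undo cyan and try cyan = False.
Branch on red: set red = True.
Unit clause (wind) forces wind = True.
That conflicts with the unit clause (¬wind).
Undo red and try red = False.
Unit clause (¬wind) forces wind = False.
Unit clause (cold) forces cold = True.
That conflicts with the unit clause (¬cold).
Neither red = True nor red = False works.
Neither cyan = True nor cyan = False works.

UNSATISFIABLE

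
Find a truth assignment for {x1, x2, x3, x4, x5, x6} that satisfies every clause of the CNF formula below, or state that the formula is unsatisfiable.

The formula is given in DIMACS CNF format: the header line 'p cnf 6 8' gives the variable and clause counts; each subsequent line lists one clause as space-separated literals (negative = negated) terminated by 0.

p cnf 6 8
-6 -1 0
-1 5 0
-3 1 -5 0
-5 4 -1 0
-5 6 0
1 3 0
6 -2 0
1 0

From the singleton clause (x1), x1 = True.
From the singleton clause (¬x6), x6 = False.
From the singleton clause (x5), x5 = True.
Now (¬x5) is unsatisfied and unit — conflict.

UNSATISFIABLE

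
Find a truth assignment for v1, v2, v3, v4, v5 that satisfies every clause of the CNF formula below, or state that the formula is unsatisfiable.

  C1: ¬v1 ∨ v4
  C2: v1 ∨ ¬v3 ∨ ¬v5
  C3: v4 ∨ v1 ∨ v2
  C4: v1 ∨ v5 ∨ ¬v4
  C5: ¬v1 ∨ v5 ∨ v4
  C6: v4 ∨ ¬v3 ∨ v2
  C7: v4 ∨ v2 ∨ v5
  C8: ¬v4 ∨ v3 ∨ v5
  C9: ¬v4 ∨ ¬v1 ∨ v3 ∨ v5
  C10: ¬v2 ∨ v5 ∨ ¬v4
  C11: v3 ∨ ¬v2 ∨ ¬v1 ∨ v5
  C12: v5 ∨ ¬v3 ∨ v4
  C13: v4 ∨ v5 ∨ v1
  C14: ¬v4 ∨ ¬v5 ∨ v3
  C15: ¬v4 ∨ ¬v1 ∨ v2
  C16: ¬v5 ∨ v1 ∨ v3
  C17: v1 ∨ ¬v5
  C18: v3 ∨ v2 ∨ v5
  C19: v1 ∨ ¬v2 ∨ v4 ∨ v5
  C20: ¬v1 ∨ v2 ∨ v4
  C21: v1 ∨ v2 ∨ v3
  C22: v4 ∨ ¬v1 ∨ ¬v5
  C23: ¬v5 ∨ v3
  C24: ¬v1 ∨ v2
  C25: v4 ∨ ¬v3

Suppose v1 = True.
From the singleton clause (v4), v4 = True.
From the singleton clause (v2), v2 = True.
From the singleton clause (v5), v5 = True.
From the singleton clause (v3), v3 = True.
Every clause now holds.

v1 ↦ True; v2 ↦ True; v3 ↦ True; v4 ↦ True; v5 ↦ True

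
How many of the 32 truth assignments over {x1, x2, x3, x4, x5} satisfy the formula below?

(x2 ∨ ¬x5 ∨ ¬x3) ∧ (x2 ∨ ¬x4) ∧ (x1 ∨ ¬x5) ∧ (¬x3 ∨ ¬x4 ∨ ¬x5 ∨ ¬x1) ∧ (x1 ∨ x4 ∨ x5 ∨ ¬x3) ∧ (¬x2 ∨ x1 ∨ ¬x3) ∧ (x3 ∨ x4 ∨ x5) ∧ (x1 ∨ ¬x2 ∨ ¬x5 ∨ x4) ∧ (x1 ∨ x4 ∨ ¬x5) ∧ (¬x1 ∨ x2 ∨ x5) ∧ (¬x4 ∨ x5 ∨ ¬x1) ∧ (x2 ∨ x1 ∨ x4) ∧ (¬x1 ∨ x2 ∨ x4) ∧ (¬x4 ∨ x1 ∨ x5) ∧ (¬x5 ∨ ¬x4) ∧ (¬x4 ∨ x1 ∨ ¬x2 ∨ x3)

3

There are 2^5 = 32 truth assignments over (x1, x2, x3, x4, x5).
Split on x4. With x4 = True, the clauses containing x4 are satisfied and ¬x4 drops from the rest; 0 of the 2^4 = 16 assignments to the other variables satisfy what remains.
With x4 = False, by the same count on the reduced clause set, 3 assignments work.
Total: 0 + 3 = 3.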